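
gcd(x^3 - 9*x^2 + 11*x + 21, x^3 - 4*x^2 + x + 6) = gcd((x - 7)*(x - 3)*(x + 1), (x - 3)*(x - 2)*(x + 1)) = x^2 - 2*x - 3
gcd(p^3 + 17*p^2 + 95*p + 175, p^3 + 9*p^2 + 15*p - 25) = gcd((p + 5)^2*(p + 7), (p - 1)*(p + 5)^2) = p^2 + 10*p + 25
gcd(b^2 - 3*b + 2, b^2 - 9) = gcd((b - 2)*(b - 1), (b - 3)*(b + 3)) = 1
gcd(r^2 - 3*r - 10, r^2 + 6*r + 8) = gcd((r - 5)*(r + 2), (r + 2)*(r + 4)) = r + 2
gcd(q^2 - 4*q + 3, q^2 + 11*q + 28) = 1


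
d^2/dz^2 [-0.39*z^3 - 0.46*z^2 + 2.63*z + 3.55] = -2.34*z - 0.92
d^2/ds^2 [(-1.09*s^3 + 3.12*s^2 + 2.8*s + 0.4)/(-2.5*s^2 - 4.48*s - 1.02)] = (-7.105427357601e-15*s^5 + 1.4210854715202e-14*s^4 + 73.0824720000001*s^3 + 62.621184*s^2 + 22.764216*s + 5.081344)/(15.625*s^6 + 84.0*s^5 + 169.653*s^4 + 158.459392*s^3 + 69.218424*s^2 + 13.982976*s + 1.061208)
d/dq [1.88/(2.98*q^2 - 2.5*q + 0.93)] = (4.7 - 11.2048*q)/(2.98*q^2 - 2.5*q + 0.93)^2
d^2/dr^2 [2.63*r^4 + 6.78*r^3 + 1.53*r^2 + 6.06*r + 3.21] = 31.56*r^2 + 40.68*r + 3.06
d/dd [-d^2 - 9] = -2*d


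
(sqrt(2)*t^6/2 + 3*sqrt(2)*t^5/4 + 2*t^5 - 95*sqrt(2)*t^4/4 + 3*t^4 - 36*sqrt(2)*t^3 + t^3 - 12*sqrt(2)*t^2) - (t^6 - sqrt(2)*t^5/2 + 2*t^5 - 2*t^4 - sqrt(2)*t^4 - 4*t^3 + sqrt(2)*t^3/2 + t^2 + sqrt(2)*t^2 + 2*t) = -t^6 + sqrt(2)*t^6/2 + 5*sqrt(2)*t^5/4 - 91*sqrt(2)*t^4/4 + 5*t^4 - 73*sqrt(2)*t^3/2 + 5*t^3 - 13*sqrt(2)*t^2 - t^2 - 2*t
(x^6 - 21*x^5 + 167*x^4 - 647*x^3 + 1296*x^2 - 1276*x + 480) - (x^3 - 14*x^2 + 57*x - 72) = x^6 - 21*x^5 + 167*x^4 - 648*x^3 + 1310*x^2 - 1333*x + 552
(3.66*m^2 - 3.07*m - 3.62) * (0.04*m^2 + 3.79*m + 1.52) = 0.1464*m^4 + 13.7486*m^3 - 6.2169*m^2 - 18.3862*m - 5.5024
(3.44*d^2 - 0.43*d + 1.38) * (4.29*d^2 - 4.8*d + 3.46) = 14.7576*d^4 - 18.3567*d^3 + 19.8866*d^2 - 8.1118*d + 4.7748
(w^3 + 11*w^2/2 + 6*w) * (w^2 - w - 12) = w^5 + 9*w^4/2 - 23*w^3/2 - 72*w^2 - 72*w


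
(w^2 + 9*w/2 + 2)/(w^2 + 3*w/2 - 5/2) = (2*w^2 + 9*w + 4)/(2*w^2 + 3*w - 5)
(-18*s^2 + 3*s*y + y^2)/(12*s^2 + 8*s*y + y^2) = (-3*s + y)/(2*s + y)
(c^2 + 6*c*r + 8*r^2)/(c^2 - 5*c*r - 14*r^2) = (-c - 4*r)/(-c + 7*r)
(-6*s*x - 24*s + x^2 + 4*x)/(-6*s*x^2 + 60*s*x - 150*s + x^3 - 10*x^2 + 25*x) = (x + 4)/(x^2 - 10*x + 25)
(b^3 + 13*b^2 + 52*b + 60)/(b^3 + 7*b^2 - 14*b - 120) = (b + 2)/(b - 4)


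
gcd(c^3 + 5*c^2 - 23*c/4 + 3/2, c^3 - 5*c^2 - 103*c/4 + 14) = c - 1/2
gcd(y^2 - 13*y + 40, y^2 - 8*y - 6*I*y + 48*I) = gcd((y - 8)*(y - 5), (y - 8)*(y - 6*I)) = y - 8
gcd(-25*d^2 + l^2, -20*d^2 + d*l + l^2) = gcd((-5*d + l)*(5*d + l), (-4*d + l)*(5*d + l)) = 5*d + l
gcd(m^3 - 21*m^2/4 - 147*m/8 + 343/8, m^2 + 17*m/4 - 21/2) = m - 7/4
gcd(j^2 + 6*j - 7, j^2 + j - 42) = j + 7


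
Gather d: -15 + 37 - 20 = 2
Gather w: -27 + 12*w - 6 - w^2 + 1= -w^2 + 12*w - 32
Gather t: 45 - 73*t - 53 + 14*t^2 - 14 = 14*t^2 - 73*t - 22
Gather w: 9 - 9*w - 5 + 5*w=4 - 4*w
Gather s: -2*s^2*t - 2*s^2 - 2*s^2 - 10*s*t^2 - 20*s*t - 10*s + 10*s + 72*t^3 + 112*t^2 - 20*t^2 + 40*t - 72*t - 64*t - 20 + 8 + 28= s^2*(-2*t - 4) + s*(-10*t^2 - 20*t) + 72*t^3 + 92*t^2 - 96*t + 16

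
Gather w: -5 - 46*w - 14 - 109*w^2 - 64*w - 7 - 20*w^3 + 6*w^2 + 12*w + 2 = -20*w^3 - 103*w^2 - 98*w - 24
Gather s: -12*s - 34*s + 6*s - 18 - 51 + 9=-40*s - 60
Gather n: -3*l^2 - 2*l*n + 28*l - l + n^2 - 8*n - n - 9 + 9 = -3*l^2 + 27*l + n^2 + n*(-2*l - 9)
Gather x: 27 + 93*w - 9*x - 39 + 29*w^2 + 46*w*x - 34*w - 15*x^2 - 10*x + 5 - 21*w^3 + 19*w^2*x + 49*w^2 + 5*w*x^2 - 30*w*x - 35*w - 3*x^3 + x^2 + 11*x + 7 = -21*w^3 + 78*w^2 + 24*w - 3*x^3 + x^2*(5*w - 14) + x*(19*w^2 + 16*w - 8)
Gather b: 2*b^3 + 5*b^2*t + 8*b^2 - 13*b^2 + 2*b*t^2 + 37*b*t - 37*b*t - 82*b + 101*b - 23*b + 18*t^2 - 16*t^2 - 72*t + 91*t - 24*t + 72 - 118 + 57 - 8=2*b^3 + b^2*(5*t - 5) + b*(2*t^2 - 4) + 2*t^2 - 5*t + 3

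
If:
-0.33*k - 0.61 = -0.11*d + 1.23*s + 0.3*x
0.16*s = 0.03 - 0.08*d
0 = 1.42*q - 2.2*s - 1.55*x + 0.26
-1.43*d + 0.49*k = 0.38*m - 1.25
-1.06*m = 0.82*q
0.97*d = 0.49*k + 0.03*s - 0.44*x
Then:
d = 0.35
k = -0.53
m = 1.28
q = -1.66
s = 0.01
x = -1.37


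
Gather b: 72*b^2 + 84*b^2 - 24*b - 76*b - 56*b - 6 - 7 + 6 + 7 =156*b^2 - 156*b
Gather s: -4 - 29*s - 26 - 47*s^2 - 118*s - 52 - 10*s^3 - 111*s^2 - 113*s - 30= -10*s^3 - 158*s^2 - 260*s - 112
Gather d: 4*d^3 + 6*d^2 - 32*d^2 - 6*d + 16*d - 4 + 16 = 4*d^3 - 26*d^2 + 10*d + 12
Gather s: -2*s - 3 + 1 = -2*s - 2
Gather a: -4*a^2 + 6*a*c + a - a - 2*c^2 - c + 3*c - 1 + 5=-4*a^2 + 6*a*c - 2*c^2 + 2*c + 4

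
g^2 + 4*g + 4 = (g + 2)^2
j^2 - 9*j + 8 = (j - 8)*(j - 1)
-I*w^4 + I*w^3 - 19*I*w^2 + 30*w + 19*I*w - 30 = (w - 5*I)*(w + 2*I)*(w + 3*I)*(-I*w + I)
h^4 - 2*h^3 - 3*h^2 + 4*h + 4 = (h - 2)^2*(h + 1)^2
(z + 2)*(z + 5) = z^2 + 7*z + 10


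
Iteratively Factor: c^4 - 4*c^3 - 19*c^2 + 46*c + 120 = (c - 5)*(c^3 + c^2 - 14*c - 24) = (c - 5)*(c + 3)*(c^2 - 2*c - 8) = (c - 5)*(c - 4)*(c + 3)*(c + 2)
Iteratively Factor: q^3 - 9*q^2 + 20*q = (q - 4)*(q^2 - 5*q) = q*(q - 4)*(q - 5)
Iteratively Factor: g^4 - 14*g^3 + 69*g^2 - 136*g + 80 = (g - 5)*(g^3 - 9*g^2 + 24*g - 16) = (g - 5)*(g - 4)*(g^2 - 5*g + 4) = (g - 5)*(g - 4)*(g - 1)*(g - 4)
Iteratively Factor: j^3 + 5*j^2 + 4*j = (j + 1)*(j^2 + 4*j) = j*(j + 1)*(j + 4)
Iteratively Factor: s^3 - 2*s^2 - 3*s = (s + 1)*(s^2 - 3*s) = (s - 3)*(s + 1)*(s)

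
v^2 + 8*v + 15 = (v + 3)*(v + 5)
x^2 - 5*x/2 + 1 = (x - 2)*(x - 1/2)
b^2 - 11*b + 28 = (b - 7)*(b - 4)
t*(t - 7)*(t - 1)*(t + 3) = t^4 - 5*t^3 - 17*t^2 + 21*t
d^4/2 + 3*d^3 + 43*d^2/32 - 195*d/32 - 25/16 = (d/2 + 1)*(d - 5/4)*(d + 1/4)*(d + 5)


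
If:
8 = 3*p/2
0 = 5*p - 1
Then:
No Solution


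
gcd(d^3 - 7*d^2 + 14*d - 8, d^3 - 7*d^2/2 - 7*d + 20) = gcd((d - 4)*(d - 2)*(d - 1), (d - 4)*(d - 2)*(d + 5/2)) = d^2 - 6*d + 8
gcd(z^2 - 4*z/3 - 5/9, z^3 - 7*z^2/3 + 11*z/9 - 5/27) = z - 5/3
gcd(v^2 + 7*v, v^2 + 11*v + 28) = v + 7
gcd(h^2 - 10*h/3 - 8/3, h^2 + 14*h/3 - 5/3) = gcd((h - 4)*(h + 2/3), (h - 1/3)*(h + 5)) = 1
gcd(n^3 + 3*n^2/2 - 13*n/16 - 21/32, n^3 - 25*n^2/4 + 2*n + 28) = n + 7/4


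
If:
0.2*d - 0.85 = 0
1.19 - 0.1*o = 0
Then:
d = 4.25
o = 11.90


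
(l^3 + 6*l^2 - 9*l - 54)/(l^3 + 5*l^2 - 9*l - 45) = (l + 6)/(l + 5)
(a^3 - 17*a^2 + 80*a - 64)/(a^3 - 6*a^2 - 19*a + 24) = (a - 8)/(a + 3)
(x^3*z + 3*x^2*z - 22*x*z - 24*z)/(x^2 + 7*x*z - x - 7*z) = z*(x^3 + 3*x^2 - 22*x - 24)/(x^2 + 7*x*z - x - 7*z)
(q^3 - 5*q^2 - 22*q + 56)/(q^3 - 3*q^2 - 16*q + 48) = (q^2 - 9*q + 14)/(q^2 - 7*q + 12)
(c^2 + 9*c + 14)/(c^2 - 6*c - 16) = (c + 7)/(c - 8)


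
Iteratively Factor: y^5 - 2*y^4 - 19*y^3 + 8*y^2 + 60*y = (y - 5)*(y^4 + 3*y^3 - 4*y^2 - 12*y) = y*(y - 5)*(y^3 + 3*y^2 - 4*y - 12) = y*(y - 5)*(y + 3)*(y^2 - 4) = y*(y - 5)*(y - 2)*(y + 3)*(y + 2)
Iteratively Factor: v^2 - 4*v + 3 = (v - 1)*(v - 3)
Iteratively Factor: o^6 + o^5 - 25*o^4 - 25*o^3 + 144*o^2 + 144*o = (o + 1)*(o^5 - 25*o^3 + 144*o) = (o - 4)*(o + 1)*(o^4 + 4*o^3 - 9*o^2 - 36*o) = (o - 4)*(o + 1)*(o + 3)*(o^3 + o^2 - 12*o) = (o - 4)*(o - 3)*(o + 1)*(o + 3)*(o^2 + 4*o) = (o - 4)*(o - 3)*(o + 1)*(o + 3)*(o + 4)*(o)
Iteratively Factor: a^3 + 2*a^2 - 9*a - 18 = (a + 3)*(a^2 - a - 6) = (a + 2)*(a + 3)*(a - 3)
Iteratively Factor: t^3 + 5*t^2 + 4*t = (t + 1)*(t^2 + 4*t) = (t + 1)*(t + 4)*(t)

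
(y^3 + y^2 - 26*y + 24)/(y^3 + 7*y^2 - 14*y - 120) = (y - 1)/(y + 5)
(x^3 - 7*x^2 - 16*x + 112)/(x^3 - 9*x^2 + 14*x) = (x^2 - 16)/(x*(x - 2))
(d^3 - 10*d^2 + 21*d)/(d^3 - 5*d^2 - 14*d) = (d - 3)/(d + 2)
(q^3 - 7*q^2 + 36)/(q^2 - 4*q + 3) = (q^2 - 4*q - 12)/(q - 1)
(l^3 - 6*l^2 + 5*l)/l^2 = l - 6 + 5/l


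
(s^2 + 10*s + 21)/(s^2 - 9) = (s + 7)/(s - 3)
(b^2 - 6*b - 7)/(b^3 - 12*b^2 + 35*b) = (b + 1)/(b*(b - 5))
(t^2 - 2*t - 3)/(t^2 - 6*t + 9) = (t + 1)/(t - 3)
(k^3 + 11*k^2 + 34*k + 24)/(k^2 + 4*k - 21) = (k^3 + 11*k^2 + 34*k + 24)/(k^2 + 4*k - 21)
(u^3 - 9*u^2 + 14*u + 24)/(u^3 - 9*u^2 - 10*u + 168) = (u^2 - 3*u - 4)/(u^2 - 3*u - 28)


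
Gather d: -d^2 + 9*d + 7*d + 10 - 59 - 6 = -d^2 + 16*d - 55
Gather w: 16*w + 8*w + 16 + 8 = 24*w + 24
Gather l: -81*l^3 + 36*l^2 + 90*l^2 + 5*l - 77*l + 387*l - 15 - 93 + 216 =-81*l^3 + 126*l^2 + 315*l + 108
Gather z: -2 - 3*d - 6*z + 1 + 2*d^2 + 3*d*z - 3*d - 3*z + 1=2*d^2 - 6*d + z*(3*d - 9)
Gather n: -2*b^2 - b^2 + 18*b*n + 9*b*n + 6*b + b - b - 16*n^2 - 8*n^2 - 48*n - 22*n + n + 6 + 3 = -3*b^2 + 6*b - 24*n^2 + n*(27*b - 69) + 9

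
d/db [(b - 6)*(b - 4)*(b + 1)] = 3*b^2 - 18*b + 14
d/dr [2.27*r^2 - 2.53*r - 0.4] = 4.54*r - 2.53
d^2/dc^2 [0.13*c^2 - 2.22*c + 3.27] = 0.260000000000000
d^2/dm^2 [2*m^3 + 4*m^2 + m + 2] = 12*m + 8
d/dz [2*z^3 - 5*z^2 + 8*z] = 6*z^2 - 10*z + 8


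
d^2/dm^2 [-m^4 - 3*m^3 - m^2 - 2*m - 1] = -12*m^2 - 18*m - 2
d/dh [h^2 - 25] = 2*h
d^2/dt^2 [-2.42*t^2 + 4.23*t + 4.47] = -4.84000000000000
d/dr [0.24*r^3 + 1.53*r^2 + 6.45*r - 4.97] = 0.72*r^2 + 3.06*r + 6.45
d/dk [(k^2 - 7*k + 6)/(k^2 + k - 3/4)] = 4*(32*k^2 - 54*k - 3)/(16*k^4 + 32*k^3 - 8*k^2 - 24*k + 9)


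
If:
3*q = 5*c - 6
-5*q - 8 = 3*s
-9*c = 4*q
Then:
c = 24/47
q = -54/47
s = -106/141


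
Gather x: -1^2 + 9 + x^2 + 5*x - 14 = x^2 + 5*x - 6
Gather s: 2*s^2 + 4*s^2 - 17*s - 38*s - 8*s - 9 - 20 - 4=6*s^2 - 63*s - 33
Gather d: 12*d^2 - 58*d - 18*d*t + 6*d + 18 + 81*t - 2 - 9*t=12*d^2 + d*(-18*t - 52) + 72*t + 16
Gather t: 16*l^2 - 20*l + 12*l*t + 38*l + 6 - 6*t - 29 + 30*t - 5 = 16*l^2 + 18*l + t*(12*l + 24) - 28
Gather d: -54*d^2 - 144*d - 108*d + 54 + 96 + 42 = -54*d^2 - 252*d + 192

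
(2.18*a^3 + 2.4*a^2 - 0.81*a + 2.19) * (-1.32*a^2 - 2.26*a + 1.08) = -2.8776*a^5 - 8.0948*a^4 - 2.0004*a^3 + 1.5318*a^2 - 5.8242*a + 2.3652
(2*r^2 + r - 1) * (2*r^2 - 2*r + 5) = 4*r^4 - 2*r^3 + 6*r^2 + 7*r - 5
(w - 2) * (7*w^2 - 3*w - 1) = 7*w^3 - 17*w^2 + 5*w + 2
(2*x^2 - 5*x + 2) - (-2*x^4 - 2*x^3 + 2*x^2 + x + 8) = 2*x^4 + 2*x^3 - 6*x - 6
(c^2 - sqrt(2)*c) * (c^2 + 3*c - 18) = c^4 - sqrt(2)*c^3 + 3*c^3 - 18*c^2 - 3*sqrt(2)*c^2 + 18*sqrt(2)*c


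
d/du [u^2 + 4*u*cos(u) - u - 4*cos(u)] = -4*u*sin(u) + 2*u + 4*sqrt(2)*sin(u + pi/4) - 1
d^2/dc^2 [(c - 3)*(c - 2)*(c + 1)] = 6*c - 8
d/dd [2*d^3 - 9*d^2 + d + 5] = 6*d^2 - 18*d + 1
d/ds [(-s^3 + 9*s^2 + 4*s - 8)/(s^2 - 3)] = (-s^4 + 5*s^2 - 38*s - 12)/(s^4 - 6*s^2 + 9)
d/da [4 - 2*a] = -2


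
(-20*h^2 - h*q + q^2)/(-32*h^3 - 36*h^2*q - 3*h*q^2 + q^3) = (-5*h + q)/(-8*h^2 - 7*h*q + q^2)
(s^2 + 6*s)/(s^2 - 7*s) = (s + 6)/(s - 7)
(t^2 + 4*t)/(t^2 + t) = (t + 4)/(t + 1)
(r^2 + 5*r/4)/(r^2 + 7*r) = (r + 5/4)/(r + 7)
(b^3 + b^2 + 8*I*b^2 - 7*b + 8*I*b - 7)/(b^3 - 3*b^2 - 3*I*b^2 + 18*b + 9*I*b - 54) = (b^3 + b^2*(1 + 8*I) + b*(-7 + 8*I) - 7)/(b^3 - 3*b^2*(1 + I) + 9*b*(2 + I) - 54)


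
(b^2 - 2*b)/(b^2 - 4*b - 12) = b*(2 - b)/(-b^2 + 4*b + 12)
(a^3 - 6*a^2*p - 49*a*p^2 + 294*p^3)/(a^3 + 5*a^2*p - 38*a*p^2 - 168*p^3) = (a - 7*p)/(a + 4*p)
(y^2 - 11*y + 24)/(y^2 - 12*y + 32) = (y - 3)/(y - 4)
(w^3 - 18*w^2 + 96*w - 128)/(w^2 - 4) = (w^2 - 16*w + 64)/(w + 2)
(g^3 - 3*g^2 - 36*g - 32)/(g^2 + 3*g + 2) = (g^2 - 4*g - 32)/(g + 2)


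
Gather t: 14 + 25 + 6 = 45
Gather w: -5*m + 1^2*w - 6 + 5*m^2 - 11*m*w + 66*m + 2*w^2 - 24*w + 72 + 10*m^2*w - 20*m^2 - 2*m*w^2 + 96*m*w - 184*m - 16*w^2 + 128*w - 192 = -15*m^2 - 123*m + w^2*(-2*m - 14) + w*(10*m^2 + 85*m + 105) - 126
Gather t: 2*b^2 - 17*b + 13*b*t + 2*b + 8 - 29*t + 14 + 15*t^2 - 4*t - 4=2*b^2 - 15*b + 15*t^2 + t*(13*b - 33) + 18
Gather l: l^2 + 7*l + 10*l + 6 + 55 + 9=l^2 + 17*l + 70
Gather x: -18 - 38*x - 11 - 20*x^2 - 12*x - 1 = -20*x^2 - 50*x - 30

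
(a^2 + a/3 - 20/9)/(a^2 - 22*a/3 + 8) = (a + 5/3)/(a - 6)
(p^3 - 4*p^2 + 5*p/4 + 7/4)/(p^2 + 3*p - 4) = (p^2 - 3*p - 7/4)/(p + 4)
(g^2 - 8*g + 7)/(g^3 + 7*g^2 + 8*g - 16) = (g - 7)/(g^2 + 8*g + 16)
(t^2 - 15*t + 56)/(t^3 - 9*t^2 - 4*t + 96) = (t - 7)/(t^2 - t - 12)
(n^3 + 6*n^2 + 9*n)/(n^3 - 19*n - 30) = n*(n + 3)/(n^2 - 3*n - 10)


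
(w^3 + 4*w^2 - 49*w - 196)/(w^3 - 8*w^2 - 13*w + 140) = (w + 7)/(w - 5)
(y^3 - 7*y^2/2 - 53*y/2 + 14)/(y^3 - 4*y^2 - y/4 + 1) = 2*(y^2 - 3*y - 28)/(2*y^2 - 7*y - 4)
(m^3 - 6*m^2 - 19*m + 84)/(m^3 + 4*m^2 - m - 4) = (m^2 - 10*m + 21)/(m^2 - 1)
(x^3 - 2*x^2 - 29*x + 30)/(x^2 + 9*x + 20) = (x^2 - 7*x + 6)/(x + 4)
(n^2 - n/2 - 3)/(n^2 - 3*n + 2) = (n + 3/2)/(n - 1)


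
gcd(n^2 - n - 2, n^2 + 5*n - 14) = n - 2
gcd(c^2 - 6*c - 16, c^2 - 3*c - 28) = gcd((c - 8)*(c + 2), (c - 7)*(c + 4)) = 1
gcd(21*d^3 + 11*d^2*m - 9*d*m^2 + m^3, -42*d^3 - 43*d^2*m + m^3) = 7*d^2 + 6*d*m - m^2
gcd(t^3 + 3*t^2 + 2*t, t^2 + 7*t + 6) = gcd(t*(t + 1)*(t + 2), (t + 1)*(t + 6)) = t + 1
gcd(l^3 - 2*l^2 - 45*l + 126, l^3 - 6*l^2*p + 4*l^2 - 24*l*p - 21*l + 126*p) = l^2 + 4*l - 21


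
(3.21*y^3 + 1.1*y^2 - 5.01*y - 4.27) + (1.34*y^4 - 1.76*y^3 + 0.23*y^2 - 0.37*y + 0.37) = 1.34*y^4 + 1.45*y^3 + 1.33*y^2 - 5.38*y - 3.9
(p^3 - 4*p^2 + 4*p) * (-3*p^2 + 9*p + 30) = -3*p^5 + 21*p^4 - 18*p^3 - 84*p^2 + 120*p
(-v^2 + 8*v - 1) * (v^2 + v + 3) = -v^4 + 7*v^3 + 4*v^2 + 23*v - 3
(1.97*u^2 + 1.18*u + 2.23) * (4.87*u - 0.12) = 9.5939*u^3 + 5.5102*u^2 + 10.7185*u - 0.2676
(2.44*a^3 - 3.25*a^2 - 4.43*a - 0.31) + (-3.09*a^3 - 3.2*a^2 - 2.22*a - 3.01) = -0.65*a^3 - 6.45*a^2 - 6.65*a - 3.32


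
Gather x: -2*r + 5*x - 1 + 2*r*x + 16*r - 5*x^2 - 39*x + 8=14*r - 5*x^2 + x*(2*r - 34) + 7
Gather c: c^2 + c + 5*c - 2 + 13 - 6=c^2 + 6*c + 5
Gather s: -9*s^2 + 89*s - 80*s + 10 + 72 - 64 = -9*s^2 + 9*s + 18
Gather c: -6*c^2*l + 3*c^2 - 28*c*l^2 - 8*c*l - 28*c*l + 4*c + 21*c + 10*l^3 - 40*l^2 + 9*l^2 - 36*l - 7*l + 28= c^2*(3 - 6*l) + c*(-28*l^2 - 36*l + 25) + 10*l^3 - 31*l^2 - 43*l + 28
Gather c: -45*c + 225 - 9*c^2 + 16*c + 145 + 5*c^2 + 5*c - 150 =-4*c^2 - 24*c + 220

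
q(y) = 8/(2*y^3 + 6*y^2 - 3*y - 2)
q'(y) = 8*(-6*y^2 - 12*y + 3)/(2*y^3 + 6*y^2 - 3*y - 2)^2 = 24*(-2*y^2 - 4*y + 1)/(2*y^3 + 6*y^2 - 3*y - 2)^2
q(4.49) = 0.03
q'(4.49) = -0.02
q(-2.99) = 1.12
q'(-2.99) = -2.31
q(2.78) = 0.10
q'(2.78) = -0.10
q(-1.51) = 0.86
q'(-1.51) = 0.68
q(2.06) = 0.23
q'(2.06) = -0.31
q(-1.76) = 0.73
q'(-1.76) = 0.37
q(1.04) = 2.21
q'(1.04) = -9.75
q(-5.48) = -0.06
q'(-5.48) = -0.05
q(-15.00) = 0.00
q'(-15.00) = 0.00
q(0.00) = -4.00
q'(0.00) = 6.00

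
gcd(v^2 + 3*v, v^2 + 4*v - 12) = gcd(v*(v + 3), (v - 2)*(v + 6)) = 1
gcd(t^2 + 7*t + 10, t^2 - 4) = t + 2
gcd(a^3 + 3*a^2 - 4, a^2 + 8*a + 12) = a + 2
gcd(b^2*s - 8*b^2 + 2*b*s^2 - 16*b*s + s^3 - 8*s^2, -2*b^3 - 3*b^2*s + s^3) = b^2 + 2*b*s + s^2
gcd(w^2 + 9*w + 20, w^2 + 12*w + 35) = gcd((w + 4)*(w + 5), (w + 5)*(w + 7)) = w + 5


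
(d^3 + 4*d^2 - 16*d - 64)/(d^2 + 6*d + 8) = (d^2 - 16)/(d + 2)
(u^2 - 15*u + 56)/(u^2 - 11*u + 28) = (u - 8)/(u - 4)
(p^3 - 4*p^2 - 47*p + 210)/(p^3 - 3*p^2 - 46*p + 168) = (p - 5)/(p - 4)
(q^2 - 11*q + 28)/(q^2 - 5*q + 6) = (q^2 - 11*q + 28)/(q^2 - 5*q + 6)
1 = 1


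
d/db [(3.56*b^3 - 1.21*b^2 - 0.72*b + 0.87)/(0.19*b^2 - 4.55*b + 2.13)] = (0.6764*b^4 - 32.396*b^3 + 28.3907*b^2 - 5.4852*b + 2.4249)/(0.0361*b^4 - 1.729*b^3 + 21.5119*b^2 - 19.383*b + 4.5369)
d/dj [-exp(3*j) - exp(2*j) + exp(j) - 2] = (-3*exp(2*j) - 2*exp(j) + 1)*exp(j)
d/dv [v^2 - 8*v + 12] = 2*v - 8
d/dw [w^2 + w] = 2*w + 1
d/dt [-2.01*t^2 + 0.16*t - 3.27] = 0.16 - 4.02*t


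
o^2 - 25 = (o - 5)*(o + 5)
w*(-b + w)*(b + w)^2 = -b^3*w - b^2*w^2 + b*w^3 + w^4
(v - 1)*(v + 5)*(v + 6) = v^3 + 10*v^2 + 19*v - 30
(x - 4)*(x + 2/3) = x^2 - 10*x/3 - 8/3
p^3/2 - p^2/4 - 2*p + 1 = (p/2 + 1)*(p - 2)*(p - 1/2)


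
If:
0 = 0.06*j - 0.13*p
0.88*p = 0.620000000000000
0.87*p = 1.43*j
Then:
No Solution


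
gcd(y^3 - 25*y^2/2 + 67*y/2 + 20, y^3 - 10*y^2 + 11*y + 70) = y - 5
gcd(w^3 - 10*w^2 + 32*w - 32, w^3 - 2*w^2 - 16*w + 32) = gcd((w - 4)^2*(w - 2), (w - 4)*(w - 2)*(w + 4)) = w^2 - 6*w + 8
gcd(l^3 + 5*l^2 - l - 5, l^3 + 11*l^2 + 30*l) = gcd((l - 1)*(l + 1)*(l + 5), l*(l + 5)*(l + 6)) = l + 5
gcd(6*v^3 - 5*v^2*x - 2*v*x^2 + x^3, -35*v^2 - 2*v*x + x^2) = 1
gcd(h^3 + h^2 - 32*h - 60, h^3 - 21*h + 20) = h + 5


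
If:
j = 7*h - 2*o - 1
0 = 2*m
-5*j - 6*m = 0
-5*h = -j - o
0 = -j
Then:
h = -1/3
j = 0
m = 0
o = -5/3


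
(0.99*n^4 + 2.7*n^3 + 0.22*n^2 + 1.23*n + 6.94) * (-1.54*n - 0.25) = -1.5246*n^5 - 4.4055*n^4 - 1.0138*n^3 - 1.9492*n^2 - 10.9951*n - 1.735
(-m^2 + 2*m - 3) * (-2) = 2*m^2 - 4*m + 6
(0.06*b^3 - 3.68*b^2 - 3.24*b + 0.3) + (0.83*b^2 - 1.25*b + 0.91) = 0.06*b^3 - 2.85*b^2 - 4.49*b + 1.21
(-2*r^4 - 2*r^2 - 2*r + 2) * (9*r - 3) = -18*r^5 + 6*r^4 - 18*r^3 - 12*r^2 + 24*r - 6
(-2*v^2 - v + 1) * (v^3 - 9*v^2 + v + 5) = -2*v^5 + 17*v^4 + 8*v^3 - 20*v^2 - 4*v + 5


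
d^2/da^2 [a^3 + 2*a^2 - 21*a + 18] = 6*a + 4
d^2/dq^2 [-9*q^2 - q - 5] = -18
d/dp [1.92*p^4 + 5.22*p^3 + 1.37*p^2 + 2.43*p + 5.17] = 7.68*p^3 + 15.66*p^2 + 2.74*p + 2.43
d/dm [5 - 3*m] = -3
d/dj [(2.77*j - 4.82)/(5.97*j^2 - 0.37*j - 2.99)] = (-16.5369*j^2 + 57.5508*j - 10.0657)/(35.6409*j^4 - 4.4178*j^3 - 35.5637*j^2 + 2.2126*j + 8.9401)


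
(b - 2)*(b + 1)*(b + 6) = b^3 + 5*b^2 - 8*b - 12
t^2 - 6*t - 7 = (t - 7)*(t + 1)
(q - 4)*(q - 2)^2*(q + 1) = q^4 - 7*q^3 + 12*q^2 + 4*q - 16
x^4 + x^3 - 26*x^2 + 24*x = x*(x - 4)*(x - 1)*(x + 6)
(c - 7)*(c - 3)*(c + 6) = c^3 - 4*c^2 - 39*c + 126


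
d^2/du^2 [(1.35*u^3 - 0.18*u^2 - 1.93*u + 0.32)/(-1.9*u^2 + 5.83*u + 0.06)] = (5.6843418860808e-14*u^4 - 74.1555100000001*u^3 - 9.64145999999997*u^2 + 22.5588*u - 23.174788)/(6.859*u^6 - 63.1389*u^5 + 193.08693*u^4 - 194.167567*u^3 - 6.097482*u^2 - 0.062964*u - 0.000216)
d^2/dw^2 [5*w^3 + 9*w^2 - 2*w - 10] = 30*w + 18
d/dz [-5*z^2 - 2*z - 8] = -10*z - 2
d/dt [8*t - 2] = 8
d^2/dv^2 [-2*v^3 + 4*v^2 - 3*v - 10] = 8 - 12*v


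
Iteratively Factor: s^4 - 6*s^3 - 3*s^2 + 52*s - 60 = (s - 2)*(s^3 - 4*s^2 - 11*s + 30) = (s - 2)*(s + 3)*(s^2 - 7*s + 10) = (s - 5)*(s - 2)*(s + 3)*(s - 2)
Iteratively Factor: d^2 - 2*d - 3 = (d - 3)*(d + 1)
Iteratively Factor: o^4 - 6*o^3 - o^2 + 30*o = (o - 5)*(o^3 - o^2 - 6*o) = (o - 5)*(o - 3)*(o^2 + 2*o) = (o - 5)*(o - 3)*(o + 2)*(o)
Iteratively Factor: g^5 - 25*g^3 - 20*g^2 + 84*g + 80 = (g + 4)*(g^4 - 4*g^3 - 9*g^2 + 16*g + 20) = (g + 1)*(g + 4)*(g^3 - 5*g^2 - 4*g + 20) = (g - 5)*(g + 1)*(g + 4)*(g^2 - 4) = (g - 5)*(g - 2)*(g + 1)*(g + 4)*(g + 2)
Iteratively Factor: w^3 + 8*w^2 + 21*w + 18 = (w + 2)*(w^2 + 6*w + 9) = (w + 2)*(w + 3)*(w + 3)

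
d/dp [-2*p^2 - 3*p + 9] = -4*p - 3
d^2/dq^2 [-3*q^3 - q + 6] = -18*q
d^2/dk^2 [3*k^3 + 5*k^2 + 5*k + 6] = 18*k + 10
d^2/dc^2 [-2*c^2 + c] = -4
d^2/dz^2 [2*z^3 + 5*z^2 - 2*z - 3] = 12*z + 10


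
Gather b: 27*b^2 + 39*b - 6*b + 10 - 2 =27*b^2 + 33*b + 8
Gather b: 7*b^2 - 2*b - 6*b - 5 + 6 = 7*b^2 - 8*b + 1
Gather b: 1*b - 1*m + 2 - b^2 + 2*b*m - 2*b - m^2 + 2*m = -b^2 + b*(2*m - 1) - m^2 + m + 2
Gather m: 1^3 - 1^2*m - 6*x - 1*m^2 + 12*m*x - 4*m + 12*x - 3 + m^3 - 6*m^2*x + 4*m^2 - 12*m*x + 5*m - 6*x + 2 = m^3 + m^2*(3 - 6*x)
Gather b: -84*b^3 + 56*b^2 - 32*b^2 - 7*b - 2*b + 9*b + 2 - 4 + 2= -84*b^3 + 24*b^2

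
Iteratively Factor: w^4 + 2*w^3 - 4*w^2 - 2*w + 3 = (w - 1)*(w^3 + 3*w^2 - w - 3) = (w - 1)*(w + 1)*(w^2 + 2*w - 3) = (w - 1)*(w + 1)*(w + 3)*(w - 1)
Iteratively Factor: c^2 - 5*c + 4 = (c - 4)*(c - 1)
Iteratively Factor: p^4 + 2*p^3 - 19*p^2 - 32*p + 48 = (p - 4)*(p^3 + 6*p^2 + 5*p - 12) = (p - 4)*(p + 4)*(p^2 + 2*p - 3) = (p - 4)*(p - 1)*(p + 4)*(p + 3)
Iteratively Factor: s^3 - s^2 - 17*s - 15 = (s + 1)*(s^2 - 2*s - 15) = (s + 1)*(s + 3)*(s - 5)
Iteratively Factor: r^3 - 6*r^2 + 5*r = (r - 1)*(r^2 - 5*r) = r*(r - 1)*(r - 5)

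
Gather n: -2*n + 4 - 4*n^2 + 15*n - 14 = -4*n^2 + 13*n - 10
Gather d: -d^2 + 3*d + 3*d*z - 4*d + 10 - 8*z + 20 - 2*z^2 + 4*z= -d^2 + d*(3*z - 1) - 2*z^2 - 4*z + 30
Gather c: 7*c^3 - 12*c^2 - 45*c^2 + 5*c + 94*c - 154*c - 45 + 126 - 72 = 7*c^3 - 57*c^2 - 55*c + 9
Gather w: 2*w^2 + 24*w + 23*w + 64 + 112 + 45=2*w^2 + 47*w + 221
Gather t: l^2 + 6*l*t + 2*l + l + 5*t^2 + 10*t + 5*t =l^2 + 3*l + 5*t^2 + t*(6*l + 15)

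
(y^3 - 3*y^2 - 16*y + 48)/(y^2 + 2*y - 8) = (y^2 - 7*y + 12)/(y - 2)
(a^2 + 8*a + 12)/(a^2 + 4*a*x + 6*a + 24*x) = (a + 2)/(a + 4*x)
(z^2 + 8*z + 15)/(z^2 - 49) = (z^2 + 8*z + 15)/(z^2 - 49)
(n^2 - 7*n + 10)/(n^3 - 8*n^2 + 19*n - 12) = (n^2 - 7*n + 10)/(n^3 - 8*n^2 + 19*n - 12)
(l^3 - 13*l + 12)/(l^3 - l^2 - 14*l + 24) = (l - 1)/(l - 2)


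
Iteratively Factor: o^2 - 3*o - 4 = (o - 4)*(o + 1)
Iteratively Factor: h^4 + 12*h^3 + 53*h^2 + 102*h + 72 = (h + 4)*(h^3 + 8*h^2 + 21*h + 18) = (h + 3)*(h + 4)*(h^2 + 5*h + 6) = (h + 2)*(h + 3)*(h + 4)*(h + 3)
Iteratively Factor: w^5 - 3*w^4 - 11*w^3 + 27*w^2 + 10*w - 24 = (w - 1)*(w^4 - 2*w^3 - 13*w^2 + 14*w + 24) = (w - 2)*(w - 1)*(w^3 - 13*w - 12) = (w - 2)*(w - 1)*(w + 1)*(w^2 - w - 12) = (w - 4)*(w - 2)*(w - 1)*(w + 1)*(w + 3)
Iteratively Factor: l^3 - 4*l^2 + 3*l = (l)*(l^2 - 4*l + 3) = l*(l - 1)*(l - 3)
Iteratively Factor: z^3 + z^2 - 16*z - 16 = (z + 4)*(z^2 - 3*z - 4) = (z - 4)*(z + 4)*(z + 1)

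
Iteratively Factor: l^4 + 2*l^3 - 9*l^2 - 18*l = (l - 3)*(l^3 + 5*l^2 + 6*l) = (l - 3)*(l + 2)*(l^2 + 3*l) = l*(l - 3)*(l + 2)*(l + 3)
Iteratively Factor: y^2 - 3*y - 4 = (y - 4)*(y + 1)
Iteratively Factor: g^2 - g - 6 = (g - 3)*(g + 2)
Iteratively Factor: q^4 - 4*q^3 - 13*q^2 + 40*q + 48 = (q + 1)*(q^3 - 5*q^2 - 8*q + 48) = (q - 4)*(q + 1)*(q^2 - q - 12) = (q - 4)*(q + 1)*(q + 3)*(q - 4)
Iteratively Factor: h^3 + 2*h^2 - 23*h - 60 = (h - 5)*(h^2 + 7*h + 12) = (h - 5)*(h + 4)*(h + 3)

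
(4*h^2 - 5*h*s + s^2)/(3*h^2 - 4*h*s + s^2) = (-4*h + s)/(-3*h + s)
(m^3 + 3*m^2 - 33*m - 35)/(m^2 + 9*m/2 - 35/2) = 2*(m^2 - 4*m - 5)/(2*m - 5)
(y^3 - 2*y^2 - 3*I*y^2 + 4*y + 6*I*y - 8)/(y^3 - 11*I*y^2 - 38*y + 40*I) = (y^2 + y*(-2 + I) - 2*I)/(y^2 - 7*I*y - 10)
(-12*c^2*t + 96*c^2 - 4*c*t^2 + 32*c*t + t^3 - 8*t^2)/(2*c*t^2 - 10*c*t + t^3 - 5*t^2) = (-6*c*t + 48*c + t^2 - 8*t)/(t*(t - 5))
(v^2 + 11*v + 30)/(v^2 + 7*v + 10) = (v + 6)/(v + 2)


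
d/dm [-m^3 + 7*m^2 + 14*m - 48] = -3*m^2 + 14*m + 14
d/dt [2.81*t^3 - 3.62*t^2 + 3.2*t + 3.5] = 8.43*t^2 - 7.24*t + 3.2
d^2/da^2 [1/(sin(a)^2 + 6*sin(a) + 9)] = 2*(3*sin(a) + cos(2*a) + 2)/(sin(a) + 3)^4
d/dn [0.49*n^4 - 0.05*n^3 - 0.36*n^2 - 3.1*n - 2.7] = 1.96*n^3 - 0.15*n^2 - 0.72*n - 3.1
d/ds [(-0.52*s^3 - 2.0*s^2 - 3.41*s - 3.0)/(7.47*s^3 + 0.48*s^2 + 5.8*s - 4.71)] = (14.6904*s^4 + 44.9134*s^3 + 64.6144*s^2 + 21.72*s + 33.4611)/(55.8009*s^6 + 7.1712*s^5 + 86.8824*s^4 - 64.7994*s^3 + 29.1184*s^2 - 54.636*s + 22.1841)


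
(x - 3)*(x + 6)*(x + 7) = x^3 + 10*x^2 + 3*x - 126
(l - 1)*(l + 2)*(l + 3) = l^3 + 4*l^2 + l - 6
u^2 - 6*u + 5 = (u - 5)*(u - 1)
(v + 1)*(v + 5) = v^2 + 6*v + 5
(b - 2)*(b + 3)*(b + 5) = b^3 + 6*b^2 - b - 30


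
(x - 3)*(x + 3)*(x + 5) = x^3 + 5*x^2 - 9*x - 45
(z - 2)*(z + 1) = z^2 - z - 2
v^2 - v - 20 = (v - 5)*(v + 4)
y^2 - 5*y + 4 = (y - 4)*(y - 1)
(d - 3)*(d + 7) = d^2 + 4*d - 21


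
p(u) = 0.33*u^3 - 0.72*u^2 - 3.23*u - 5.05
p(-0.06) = -4.86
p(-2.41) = -6.07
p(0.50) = -6.80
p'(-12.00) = 156.61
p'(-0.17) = -2.96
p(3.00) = -12.31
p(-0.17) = -4.52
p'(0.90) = -3.72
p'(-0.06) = -3.14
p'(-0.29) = -2.73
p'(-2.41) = 5.99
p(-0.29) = -4.18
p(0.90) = -8.30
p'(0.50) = -3.70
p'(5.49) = 18.70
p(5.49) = 10.12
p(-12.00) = -640.21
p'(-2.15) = 4.44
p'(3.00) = 1.36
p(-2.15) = -4.71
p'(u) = 0.99*u^2 - 1.44*u - 3.23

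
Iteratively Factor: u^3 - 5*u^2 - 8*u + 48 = (u + 3)*(u^2 - 8*u + 16) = (u - 4)*(u + 3)*(u - 4)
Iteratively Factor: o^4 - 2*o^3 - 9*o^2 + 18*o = (o - 3)*(o^3 + o^2 - 6*o) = (o - 3)*(o - 2)*(o^2 + 3*o) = (o - 3)*(o - 2)*(o + 3)*(o)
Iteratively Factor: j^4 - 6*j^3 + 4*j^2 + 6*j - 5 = (j - 5)*(j^3 - j^2 - j + 1) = (j - 5)*(j - 1)*(j^2 - 1) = (j - 5)*(j - 1)*(j + 1)*(j - 1)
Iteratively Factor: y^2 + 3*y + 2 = (y + 1)*(y + 2)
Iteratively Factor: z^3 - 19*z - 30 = (z + 2)*(z^2 - 2*z - 15) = (z - 5)*(z + 2)*(z + 3)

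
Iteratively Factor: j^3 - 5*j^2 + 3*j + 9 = (j - 3)*(j^2 - 2*j - 3) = (j - 3)^2*(j + 1)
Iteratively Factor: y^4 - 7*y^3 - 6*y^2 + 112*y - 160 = (y - 4)*(y^3 - 3*y^2 - 18*y + 40) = (y - 4)*(y - 2)*(y^2 - y - 20) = (y - 4)*(y - 2)*(y + 4)*(y - 5)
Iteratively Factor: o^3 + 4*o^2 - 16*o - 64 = (o - 4)*(o^2 + 8*o + 16) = (o - 4)*(o + 4)*(o + 4)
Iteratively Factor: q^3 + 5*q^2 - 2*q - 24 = (q - 2)*(q^2 + 7*q + 12) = (q - 2)*(q + 4)*(q + 3)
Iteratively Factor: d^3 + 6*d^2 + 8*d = (d + 4)*(d^2 + 2*d) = (d + 2)*(d + 4)*(d)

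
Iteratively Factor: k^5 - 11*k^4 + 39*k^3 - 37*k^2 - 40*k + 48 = (k - 1)*(k^4 - 10*k^3 + 29*k^2 - 8*k - 48) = (k - 4)*(k - 1)*(k^3 - 6*k^2 + 5*k + 12) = (k - 4)*(k - 3)*(k - 1)*(k^2 - 3*k - 4) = (k - 4)^2*(k - 3)*(k - 1)*(k + 1)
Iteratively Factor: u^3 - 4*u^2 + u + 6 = (u + 1)*(u^2 - 5*u + 6) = (u - 2)*(u + 1)*(u - 3)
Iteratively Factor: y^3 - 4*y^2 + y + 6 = (y - 3)*(y^2 - y - 2) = (y - 3)*(y - 2)*(y + 1)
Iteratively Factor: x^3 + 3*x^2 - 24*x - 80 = (x + 4)*(x^2 - x - 20) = (x + 4)^2*(x - 5)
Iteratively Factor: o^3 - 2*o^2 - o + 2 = (o + 1)*(o^2 - 3*o + 2) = (o - 1)*(o + 1)*(o - 2)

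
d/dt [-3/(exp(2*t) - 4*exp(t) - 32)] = 6*(exp(t) - 2)*exp(t)/(-exp(2*t) + 4*exp(t) + 32)^2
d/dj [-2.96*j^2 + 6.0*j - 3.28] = 6.0 - 5.92*j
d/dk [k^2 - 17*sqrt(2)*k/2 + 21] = 2*k - 17*sqrt(2)/2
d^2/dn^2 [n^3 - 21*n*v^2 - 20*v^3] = 6*n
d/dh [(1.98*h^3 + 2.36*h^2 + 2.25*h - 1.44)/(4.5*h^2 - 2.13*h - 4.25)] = (8.91*h^4 - 8.4348*h^3 - 40.3968*h^2 - 7.1*h - 12.6297)/(20.25*h^4 - 19.17*h^3 - 33.7131*h^2 + 18.105*h + 18.0625)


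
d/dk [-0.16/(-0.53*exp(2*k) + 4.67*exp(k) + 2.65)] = (0.7472 - 0.1696*exp(k))*exp(k)/(-0.53*exp(2*k) + 4.67*exp(k) + 2.65)^2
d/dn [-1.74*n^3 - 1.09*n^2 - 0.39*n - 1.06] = -5.22*n^2 - 2.18*n - 0.39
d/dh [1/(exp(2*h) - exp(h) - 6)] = (1 - 2*exp(h))*exp(h)/(-exp(2*h) + exp(h) + 6)^2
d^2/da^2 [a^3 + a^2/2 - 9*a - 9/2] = 6*a + 1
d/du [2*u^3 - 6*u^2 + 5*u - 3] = 6*u^2 - 12*u + 5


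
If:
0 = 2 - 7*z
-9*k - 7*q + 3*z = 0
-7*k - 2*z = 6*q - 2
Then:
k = -34/35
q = 48/35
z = 2/7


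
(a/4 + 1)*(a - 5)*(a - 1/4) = a^3/4 - 5*a^2/16 - 79*a/16 + 5/4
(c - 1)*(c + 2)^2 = c^3 + 3*c^2 - 4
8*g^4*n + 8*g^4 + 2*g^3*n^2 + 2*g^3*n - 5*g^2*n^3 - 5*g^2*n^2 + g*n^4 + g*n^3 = (-4*g + n)*(-2*g + n)*(g + n)*(g*n + g)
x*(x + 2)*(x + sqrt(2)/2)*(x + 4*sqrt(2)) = x^4 + 2*x^3 + 9*sqrt(2)*x^3/2 + 4*x^2 + 9*sqrt(2)*x^2 + 8*x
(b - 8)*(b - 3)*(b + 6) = b^3 - 5*b^2 - 42*b + 144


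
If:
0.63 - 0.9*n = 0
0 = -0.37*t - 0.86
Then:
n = 0.70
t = -2.32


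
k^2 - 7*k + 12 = (k - 4)*(k - 3)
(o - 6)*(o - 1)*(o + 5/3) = o^3 - 16*o^2/3 - 17*o/3 + 10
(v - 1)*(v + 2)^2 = v^3 + 3*v^2 - 4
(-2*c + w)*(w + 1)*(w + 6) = -2*c*w^2 - 14*c*w - 12*c + w^3 + 7*w^2 + 6*w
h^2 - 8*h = h*(h - 8)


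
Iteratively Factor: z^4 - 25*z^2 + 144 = (z + 3)*(z^3 - 3*z^2 - 16*z + 48) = (z - 3)*(z + 3)*(z^2 - 16) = (z - 3)*(z + 3)*(z + 4)*(z - 4)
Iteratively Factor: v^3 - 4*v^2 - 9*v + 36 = (v - 3)*(v^2 - v - 12) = (v - 4)*(v - 3)*(v + 3)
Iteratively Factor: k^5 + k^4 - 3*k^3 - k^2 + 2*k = (k + 2)*(k^4 - k^3 - k^2 + k) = (k + 1)*(k + 2)*(k^3 - 2*k^2 + k) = k*(k + 1)*(k + 2)*(k^2 - 2*k + 1) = k*(k - 1)*(k + 1)*(k + 2)*(k - 1)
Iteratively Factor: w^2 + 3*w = (w)*(w + 3)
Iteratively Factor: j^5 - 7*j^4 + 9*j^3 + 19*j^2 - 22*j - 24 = (j - 4)*(j^4 - 3*j^3 - 3*j^2 + 7*j + 6) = (j - 4)*(j + 1)*(j^3 - 4*j^2 + j + 6) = (j - 4)*(j - 2)*(j + 1)*(j^2 - 2*j - 3) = (j - 4)*(j - 3)*(j - 2)*(j + 1)*(j + 1)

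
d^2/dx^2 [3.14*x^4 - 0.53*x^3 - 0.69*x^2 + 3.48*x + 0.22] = 37.68*x^2 - 3.18*x - 1.38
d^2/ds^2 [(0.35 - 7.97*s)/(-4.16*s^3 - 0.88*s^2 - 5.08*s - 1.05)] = (827.553792*s^5 + 102.375936*s^4 - 345.013376*s^3 - 463.76064*s^2 - 44.40072*s - 102.44164)/(71.991296*s^9 + 45.686784*s^8 + 273.401856*s^7 + 166.775296*s^6 + 356.928768*s^5 + 203.704896*s^4 + 173.019232*s^3 + 84.20076*s^2 + 16.8021*s + 1.157625)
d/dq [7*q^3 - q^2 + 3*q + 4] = 21*q^2 - 2*q + 3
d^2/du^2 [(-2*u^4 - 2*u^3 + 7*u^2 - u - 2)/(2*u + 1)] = 2*(-24*u^4 - 40*u^3 - 24*u^2 - 6*u + 1)/(8*u^3 + 12*u^2 + 6*u + 1)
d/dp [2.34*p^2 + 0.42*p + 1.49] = 4.68*p + 0.42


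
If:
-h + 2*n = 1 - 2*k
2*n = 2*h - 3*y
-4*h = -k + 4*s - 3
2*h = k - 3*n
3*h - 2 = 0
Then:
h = 2/3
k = 23/24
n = -1/8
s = 31/96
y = 19/36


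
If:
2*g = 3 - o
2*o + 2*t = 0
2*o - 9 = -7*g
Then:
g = 1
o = 1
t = -1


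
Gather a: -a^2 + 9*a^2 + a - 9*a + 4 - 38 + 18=8*a^2 - 8*a - 16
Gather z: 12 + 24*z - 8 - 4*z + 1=20*z + 5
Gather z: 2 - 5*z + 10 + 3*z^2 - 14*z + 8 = 3*z^2 - 19*z + 20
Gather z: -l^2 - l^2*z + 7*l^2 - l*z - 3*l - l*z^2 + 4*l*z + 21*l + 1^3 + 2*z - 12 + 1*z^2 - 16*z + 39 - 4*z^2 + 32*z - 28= 6*l^2 + 18*l + z^2*(-l - 3) + z*(-l^2 + 3*l + 18)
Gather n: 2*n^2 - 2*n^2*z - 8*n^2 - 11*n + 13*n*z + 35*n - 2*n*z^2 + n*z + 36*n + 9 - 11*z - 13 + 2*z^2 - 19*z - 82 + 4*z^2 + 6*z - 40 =n^2*(-2*z - 6) + n*(-2*z^2 + 14*z + 60) + 6*z^2 - 24*z - 126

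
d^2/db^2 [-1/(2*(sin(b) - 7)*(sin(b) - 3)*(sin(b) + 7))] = (9*sin(b)^6 - 33*sin(b)^5 - 74*sin(b)^4 - 834*sin(b)^3 + 4405*sin(b)^2 + 7203*sin(b) - 5684)/(2*(sin(b) - 7)^3*(sin(b) - 3)^3*(sin(b) + 7)^3)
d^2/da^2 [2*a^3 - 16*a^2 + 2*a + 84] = 12*a - 32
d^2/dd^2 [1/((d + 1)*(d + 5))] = 2*((d + 1)^2 + (d + 1)*(d + 5) + (d + 5)^2)/((d + 1)^3*(d + 5)^3)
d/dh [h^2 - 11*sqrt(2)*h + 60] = 2*h - 11*sqrt(2)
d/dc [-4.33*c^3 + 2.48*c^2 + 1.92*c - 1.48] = -12.99*c^2 + 4.96*c + 1.92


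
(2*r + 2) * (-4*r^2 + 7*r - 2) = -8*r^3 + 6*r^2 + 10*r - 4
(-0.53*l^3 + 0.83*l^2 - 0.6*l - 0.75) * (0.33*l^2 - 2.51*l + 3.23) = -0.1749*l^5 + 1.6042*l^4 - 3.9932*l^3 + 3.9394*l^2 - 0.0555000000000001*l - 2.4225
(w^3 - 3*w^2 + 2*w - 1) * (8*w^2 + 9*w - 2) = 8*w^5 - 15*w^4 - 13*w^3 + 16*w^2 - 13*w + 2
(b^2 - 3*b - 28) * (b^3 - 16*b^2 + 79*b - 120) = b^5 - 19*b^4 + 99*b^3 + 91*b^2 - 1852*b + 3360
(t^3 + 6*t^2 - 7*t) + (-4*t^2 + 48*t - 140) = t^3 + 2*t^2 + 41*t - 140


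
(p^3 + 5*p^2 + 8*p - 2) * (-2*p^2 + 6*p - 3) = -2*p^5 - 4*p^4 + 11*p^3 + 37*p^2 - 36*p + 6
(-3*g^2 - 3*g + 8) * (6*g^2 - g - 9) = -18*g^4 - 15*g^3 + 78*g^2 + 19*g - 72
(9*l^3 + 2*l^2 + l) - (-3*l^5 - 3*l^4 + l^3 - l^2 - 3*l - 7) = 3*l^5 + 3*l^4 + 8*l^3 + 3*l^2 + 4*l + 7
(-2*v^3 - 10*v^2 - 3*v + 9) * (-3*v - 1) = 6*v^4 + 32*v^3 + 19*v^2 - 24*v - 9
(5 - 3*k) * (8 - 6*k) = 18*k^2 - 54*k + 40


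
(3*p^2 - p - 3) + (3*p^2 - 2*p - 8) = 6*p^2 - 3*p - 11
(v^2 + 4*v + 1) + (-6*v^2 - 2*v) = -5*v^2 + 2*v + 1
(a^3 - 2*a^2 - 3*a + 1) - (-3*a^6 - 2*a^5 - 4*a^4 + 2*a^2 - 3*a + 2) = 3*a^6 + 2*a^5 + 4*a^4 + a^3 - 4*a^2 - 1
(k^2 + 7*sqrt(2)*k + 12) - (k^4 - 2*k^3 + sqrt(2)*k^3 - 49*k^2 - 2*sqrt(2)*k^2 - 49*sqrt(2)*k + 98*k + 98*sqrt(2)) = -k^4 - sqrt(2)*k^3 + 2*k^3 + 2*sqrt(2)*k^2 + 50*k^2 - 98*k + 56*sqrt(2)*k - 98*sqrt(2) + 12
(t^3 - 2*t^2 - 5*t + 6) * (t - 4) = t^4 - 6*t^3 + 3*t^2 + 26*t - 24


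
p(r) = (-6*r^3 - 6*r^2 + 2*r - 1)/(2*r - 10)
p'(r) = (-18*r^2 - 12*r + 2)/(2*r - 10) - 2*(-6*r^3 - 6*r^2 + 2*r - 1)/(2*r - 10)^2 = 3*(-4*r^3 + 28*r^2 + 20*r - 3)/(2*(r^2 - 10*r + 25))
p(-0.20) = 0.15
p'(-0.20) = -0.32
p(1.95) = 10.56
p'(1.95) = 18.19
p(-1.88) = -1.01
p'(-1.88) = 2.69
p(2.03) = 12.10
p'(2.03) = 20.33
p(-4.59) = -23.13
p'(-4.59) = 14.38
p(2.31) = 19.03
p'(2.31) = 29.71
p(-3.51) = -10.43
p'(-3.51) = 9.21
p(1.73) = 7.12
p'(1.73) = 13.28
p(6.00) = -750.50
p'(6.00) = 391.50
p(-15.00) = -471.72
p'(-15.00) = 73.11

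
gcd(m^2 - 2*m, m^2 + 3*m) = m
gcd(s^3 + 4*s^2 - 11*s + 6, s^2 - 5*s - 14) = 1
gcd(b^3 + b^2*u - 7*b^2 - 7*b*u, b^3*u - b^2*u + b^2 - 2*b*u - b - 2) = 1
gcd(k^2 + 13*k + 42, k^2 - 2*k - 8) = 1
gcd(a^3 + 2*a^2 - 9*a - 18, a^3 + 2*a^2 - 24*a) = 1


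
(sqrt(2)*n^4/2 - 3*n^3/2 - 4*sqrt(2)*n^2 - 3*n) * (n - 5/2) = sqrt(2)*n^5/2 - 5*sqrt(2)*n^4/4 - 3*n^4/2 - 4*sqrt(2)*n^3 + 15*n^3/4 - 3*n^2 + 10*sqrt(2)*n^2 + 15*n/2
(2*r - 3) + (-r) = r - 3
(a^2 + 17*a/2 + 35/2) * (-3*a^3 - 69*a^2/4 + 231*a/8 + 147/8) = -3*a^5 - 171*a^4/4 - 681*a^3/4 - 609*a^2/16 + 1323*a/2 + 5145/16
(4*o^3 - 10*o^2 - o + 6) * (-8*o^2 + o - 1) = -32*o^5 + 84*o^4 - 6*o^3 - 39*o^2 + 7*o - 6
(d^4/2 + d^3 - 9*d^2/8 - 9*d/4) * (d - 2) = d^5/2 - 25*d^3/8 + 9*d/2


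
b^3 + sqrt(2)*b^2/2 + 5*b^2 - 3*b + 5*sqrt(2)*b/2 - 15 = (b + 5)*(b - sqrt(2))*(b + 3*sqrt(2)/2)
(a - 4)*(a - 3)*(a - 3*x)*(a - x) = a^4 - 4*a^3*x - 7*a^3 + 3*a^2*x^2 + 28*a^2*x + 12*a^2 - 21*a*x^2 - 48*a*x + 36*x^2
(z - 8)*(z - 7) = z^2 - 15*z + 56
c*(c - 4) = c^2 - 4*c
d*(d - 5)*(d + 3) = d^3 - 2*d^2 - 15*d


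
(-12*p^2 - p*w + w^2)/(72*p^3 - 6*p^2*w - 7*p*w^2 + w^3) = -1/(6*p - w)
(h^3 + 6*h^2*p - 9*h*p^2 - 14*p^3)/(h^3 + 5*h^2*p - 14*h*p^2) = (h + p)/h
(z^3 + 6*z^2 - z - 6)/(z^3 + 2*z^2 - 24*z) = (z^2 - 1)/(z*(z - 4))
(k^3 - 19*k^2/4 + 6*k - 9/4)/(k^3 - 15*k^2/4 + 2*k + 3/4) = (4*k - 3)/(4*k + 1)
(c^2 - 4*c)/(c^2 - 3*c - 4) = c/(c + 1)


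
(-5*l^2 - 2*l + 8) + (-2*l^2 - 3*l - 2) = -7*l^2 - 5*l + 6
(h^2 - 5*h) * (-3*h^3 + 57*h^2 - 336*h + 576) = -3*h^5 + 72*h^4 - 621*h^3 + 2256*h^2 - 2880*h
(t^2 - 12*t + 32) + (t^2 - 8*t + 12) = 2*t^2 - 20*t + 44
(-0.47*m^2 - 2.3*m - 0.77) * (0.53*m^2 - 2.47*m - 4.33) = -0.2491*m^4 - 0.0580999999999998*m^3 + 7.308*m^2 + 11.8609*m + 3.3341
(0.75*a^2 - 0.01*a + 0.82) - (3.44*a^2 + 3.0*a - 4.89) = -2.69*a^2 - 3.01*a + 5.71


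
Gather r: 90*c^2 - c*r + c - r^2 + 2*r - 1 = 90*c^2 + c - r^2 + r*(2 - c) - 1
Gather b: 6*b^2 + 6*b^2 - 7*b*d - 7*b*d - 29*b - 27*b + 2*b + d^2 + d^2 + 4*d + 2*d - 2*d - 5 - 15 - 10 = 12*b^2 + b*(-14*d - 54) + 2*d^2 + 4*d - 30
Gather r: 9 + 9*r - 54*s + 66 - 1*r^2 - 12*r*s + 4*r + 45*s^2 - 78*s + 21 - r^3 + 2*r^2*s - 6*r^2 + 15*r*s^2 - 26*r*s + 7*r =-r^3 + r^2*(2*s - 7) + r*(15*s^2 - 38*s + 20) + 45*s^2 - 132*s + 96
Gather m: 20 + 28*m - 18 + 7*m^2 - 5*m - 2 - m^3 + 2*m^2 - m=-m^3 + 9*m^2 + 22*m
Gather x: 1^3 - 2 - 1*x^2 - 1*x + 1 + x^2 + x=0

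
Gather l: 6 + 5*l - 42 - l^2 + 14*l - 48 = -l^2 + 19*l - 84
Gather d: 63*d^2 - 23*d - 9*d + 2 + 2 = 63*d^2 - 32*d + 4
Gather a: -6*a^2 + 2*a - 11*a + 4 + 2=-6*a^2 - 9*a + 6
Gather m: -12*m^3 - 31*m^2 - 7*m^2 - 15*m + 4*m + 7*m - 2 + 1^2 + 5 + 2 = -12*m^3 - 38*m^2 - 4*m + 6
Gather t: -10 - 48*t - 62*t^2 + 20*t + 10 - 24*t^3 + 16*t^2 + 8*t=-24*t^3 - 46*t^2 - 20*t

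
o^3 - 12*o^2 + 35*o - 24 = (o - 8)*(o - 3)*(o - 1)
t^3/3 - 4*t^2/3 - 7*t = t*(t/3 + 1)*(t - 7)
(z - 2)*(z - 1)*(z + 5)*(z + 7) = z^4 + 9*z^3 + z^2 - 81*z + 70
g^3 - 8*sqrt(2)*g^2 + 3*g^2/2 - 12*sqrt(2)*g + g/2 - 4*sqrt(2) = (g + 1/2)*(g + 1)*(g - 8*sqrt(2))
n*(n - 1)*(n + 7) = n^3 + 6*n^2 - 7*n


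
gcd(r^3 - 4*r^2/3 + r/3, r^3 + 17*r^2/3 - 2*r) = r^2 - r/3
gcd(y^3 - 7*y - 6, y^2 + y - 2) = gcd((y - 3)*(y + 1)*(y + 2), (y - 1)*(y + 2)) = y + 2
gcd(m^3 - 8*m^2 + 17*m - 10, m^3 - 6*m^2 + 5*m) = m^2 - 6*m + 5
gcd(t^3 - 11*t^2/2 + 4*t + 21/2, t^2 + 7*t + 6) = t + 1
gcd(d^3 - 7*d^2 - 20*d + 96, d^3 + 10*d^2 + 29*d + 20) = d + 4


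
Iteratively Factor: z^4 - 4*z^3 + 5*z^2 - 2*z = (z - 1)*(z^3 - 3*z^2 + 2*z) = (z - 1)^2*(z^2 - 2*z) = z*(z - 1)^2*(z - 2)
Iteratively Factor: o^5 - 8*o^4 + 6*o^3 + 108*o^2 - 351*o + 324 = (o - 3)*(o^4 - 5*o^3 - 9*o^2 + 81*o - 108) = (o - 3)^2*(o^3 - 2*o^2 - 15*o + 36) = (o - 3)^3*(o^2 + o - 12) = (o - 3)^3*(o + 4)*(o - 3)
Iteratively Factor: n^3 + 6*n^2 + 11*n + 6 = (n + 1)*(n^2 + 5*n + 6) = (n + 1)*(n + 3)*(n + 2)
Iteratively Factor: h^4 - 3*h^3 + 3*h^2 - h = (h - 1)*(h^3 - 2*h^2 + h) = (h - 1)^2*(h^2 - h) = (h - 1)^3*(h)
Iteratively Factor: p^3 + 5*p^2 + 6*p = (p + 2)*(p^2 + 3*p) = p*(p + 2)*(p + 3)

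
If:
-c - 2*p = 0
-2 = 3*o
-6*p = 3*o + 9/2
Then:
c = 5/6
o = -2/3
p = -5/12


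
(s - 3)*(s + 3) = s^2 - 9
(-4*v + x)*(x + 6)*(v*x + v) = -4*v^2*x^2 - 28*v^2*x - 24*v^2 + v*x^3 + 7*v*x^2 + 6*v*x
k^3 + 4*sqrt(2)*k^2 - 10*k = k*(k - sqrt(2))*(k + 5*sqrt(2))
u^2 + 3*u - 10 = (u - 2)*(u + 5)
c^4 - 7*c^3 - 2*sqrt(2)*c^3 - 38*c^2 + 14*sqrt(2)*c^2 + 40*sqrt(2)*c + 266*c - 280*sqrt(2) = (c - 7)*(c - 5*sqrt(2))*(c - sqrt(2))*(c + 4*sqrt(2))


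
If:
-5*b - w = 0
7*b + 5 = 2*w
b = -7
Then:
No Solution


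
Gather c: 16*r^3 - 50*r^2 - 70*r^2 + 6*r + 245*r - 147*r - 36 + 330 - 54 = 16*r^3 - 120*r^2 + 104*r + 240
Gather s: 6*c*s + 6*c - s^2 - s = 6*c - s^2 + s*(6*c - 1)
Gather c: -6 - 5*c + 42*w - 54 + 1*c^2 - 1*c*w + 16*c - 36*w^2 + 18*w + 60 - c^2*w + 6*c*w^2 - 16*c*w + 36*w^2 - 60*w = c^2*(1 - w) + c*(6*w^2 - 17*w + 11)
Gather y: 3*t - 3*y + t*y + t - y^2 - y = 4*t - y^2 + y*(t - 4)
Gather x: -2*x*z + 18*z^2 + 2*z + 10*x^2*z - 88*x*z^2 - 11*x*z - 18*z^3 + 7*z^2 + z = 10*x^2*z + x*(-88*z^2 - 13*z) - 18*z^3 + 25*z^2 + 3*z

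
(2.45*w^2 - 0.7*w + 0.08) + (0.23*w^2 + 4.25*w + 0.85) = 2.68*w^2 + 3.55*w + 0.93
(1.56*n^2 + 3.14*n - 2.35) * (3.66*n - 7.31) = 5.7096*n^3 + 0.0888000000000027*n^2 - 31.5544*n + 17.1785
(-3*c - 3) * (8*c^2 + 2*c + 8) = -24*c^3 - 30*c^2 - 30*c - 24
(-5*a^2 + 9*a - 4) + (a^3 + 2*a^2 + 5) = a^3 - 3*a^2 + 9*a + 1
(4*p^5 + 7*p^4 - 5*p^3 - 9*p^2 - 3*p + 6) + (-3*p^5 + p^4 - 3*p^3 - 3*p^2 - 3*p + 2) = p^5 + 8*p^4 - 8*p^3 - 12*p^2 - 6*p + 8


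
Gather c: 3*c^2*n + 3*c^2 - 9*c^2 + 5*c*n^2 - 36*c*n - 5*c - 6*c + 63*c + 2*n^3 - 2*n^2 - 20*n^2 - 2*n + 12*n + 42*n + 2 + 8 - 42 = c^2*(3*n - 6) + c*(5*n^2 - 36*n + 52) + 2*n^3 - 22*n^2 + 52*n - 32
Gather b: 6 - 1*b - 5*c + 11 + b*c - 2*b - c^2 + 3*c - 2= b*(c - 3) - c^2 - 2*c + 15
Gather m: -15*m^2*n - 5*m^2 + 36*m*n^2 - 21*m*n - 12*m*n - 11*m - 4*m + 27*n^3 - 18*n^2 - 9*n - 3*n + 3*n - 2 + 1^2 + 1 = m^2*(-15*n - 5) + m*(36*n^2 - 33*n - 15) + 27*n^3 - 18*n^2 - 9*n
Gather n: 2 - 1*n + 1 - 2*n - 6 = -3*n - 3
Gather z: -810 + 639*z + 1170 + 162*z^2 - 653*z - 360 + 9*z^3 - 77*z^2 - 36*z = 9*z^3 + 85*z^2 - 50*z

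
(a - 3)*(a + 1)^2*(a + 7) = a^4 + 6*a^3 - 12*a^2 - 38*a - 21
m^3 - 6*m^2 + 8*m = m*(m - 4)*(m - 2)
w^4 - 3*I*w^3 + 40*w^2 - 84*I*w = w*(w - 7*I)*(w - 2*I)*(w + 6*I)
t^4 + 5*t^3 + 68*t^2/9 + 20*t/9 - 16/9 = (t - 1/3)*(t + 4/3)*(t + 2)^2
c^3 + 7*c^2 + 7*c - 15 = (c - 1)*(c + 3)*(c + 5)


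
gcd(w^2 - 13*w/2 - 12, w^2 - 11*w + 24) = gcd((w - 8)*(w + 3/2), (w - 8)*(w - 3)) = w - 8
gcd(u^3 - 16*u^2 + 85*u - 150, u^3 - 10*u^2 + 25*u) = u^2 - 10*u + 25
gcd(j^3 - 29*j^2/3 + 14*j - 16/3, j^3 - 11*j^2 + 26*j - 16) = j^2 - 9*j + 8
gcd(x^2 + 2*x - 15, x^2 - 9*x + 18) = x - 3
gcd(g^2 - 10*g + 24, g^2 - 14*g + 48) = g - 6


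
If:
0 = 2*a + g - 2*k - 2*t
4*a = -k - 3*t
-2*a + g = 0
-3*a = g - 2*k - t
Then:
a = 0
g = 0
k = 0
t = 0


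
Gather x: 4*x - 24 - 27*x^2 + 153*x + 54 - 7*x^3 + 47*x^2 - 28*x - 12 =-7*x^3 + 20*x^2 + 129*x + 18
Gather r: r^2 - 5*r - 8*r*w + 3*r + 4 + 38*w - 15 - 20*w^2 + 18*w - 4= r^2 + r*(-8*w - 2) - 20*w^2 + 56*w - 15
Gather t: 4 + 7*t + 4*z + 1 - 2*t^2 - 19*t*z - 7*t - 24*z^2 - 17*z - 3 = -2*t^2 - 19*t*z - 24*z^2 - 13*z + 2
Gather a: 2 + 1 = 3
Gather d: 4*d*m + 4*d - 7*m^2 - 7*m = d*(4*m + 4) - 7*m^2 - 7*m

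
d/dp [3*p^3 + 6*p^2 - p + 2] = 9*p^2 + 12*p - 1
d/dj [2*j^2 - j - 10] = 4*j - 1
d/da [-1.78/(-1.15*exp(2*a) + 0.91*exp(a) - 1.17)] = (1.6198 - 4.094*exp(a))*exp(a)/(1.15*exp(2*a) - 0.91*exp(a) + 1.17)^2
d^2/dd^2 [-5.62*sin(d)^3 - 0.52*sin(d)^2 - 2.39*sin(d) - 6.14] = 6.605*sin(d) - 12.645*sin(3*d) - 1.04*cos(2*d)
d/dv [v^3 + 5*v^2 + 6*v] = 3*v^2 + 10*v + 6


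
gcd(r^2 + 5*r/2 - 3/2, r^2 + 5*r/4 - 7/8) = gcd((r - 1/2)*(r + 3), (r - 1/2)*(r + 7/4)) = r - 1/2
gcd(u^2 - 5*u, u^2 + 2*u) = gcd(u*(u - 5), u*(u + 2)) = u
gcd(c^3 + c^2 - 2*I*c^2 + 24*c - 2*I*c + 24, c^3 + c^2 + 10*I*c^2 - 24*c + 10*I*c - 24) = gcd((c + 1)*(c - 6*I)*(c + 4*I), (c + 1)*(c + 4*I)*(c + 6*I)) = c^2 + c*(1 + 4*I) + 4*I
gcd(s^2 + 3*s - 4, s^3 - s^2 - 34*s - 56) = s + 4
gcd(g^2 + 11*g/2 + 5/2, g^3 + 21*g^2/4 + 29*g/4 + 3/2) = 1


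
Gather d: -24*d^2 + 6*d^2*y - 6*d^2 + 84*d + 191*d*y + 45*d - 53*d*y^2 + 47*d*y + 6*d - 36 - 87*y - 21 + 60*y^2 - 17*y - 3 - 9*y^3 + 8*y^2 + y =d^2*(6*y - 30) + d*(-53*y^2 + 238*y + 135) - 9*y^3 + 68*y^2 - 103*y - 60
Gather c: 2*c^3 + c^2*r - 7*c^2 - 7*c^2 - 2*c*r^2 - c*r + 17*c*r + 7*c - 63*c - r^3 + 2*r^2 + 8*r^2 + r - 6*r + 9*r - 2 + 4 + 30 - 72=2*c^3 + c^2*(r - 14) + c*(-2*r^2 + 16*r - 56) - r^3 + 10*r^2 + 4*r - 40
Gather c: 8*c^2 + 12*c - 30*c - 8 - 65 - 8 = 8*c^2 - 18*c - 81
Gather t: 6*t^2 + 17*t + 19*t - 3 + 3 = 6*t^2 + 36*t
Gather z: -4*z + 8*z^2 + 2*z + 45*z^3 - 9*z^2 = 45*z^3 - z^2 - 2*z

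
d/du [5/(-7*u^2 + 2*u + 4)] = 10*(7*u - 1)/(-7*u^2 + 2*u + 4)^2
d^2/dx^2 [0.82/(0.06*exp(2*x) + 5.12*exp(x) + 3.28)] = (0.82*(0.12*exp(x) + 5.12)*(0.24*exp(x) + 10.24)*exp(x) - (0.1968*exp(x) + 4.1984)*(0.06*exp(2*x) + 5.12*exp(x) + 3.28))*exp(x)/(0.06*exp(2*x) + 5.12*exp(x) + 3.28)^3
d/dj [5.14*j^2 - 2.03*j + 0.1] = 10.28*j - 2.03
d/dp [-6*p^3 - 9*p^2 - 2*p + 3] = -18*p^2 - 18*p - 2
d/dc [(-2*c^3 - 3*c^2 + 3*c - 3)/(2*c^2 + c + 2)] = (-4*c^4 - 4*c^3 - 21*c^2 + 9)/(4*c^4 + 4*c^3 + 9*c^2 + 4*c + 4)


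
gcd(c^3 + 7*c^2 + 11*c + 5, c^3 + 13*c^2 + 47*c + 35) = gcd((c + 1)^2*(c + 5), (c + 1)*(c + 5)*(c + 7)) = c^2 + 6*c + 5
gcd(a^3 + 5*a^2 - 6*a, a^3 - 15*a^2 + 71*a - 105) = 1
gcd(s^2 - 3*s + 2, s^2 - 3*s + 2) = s^2 - 3*s + 2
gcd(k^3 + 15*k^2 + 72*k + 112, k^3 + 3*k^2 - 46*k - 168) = k + 4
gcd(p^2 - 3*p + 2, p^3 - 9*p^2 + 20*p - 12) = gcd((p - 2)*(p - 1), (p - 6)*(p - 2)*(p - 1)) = p^2 - 3*p + 2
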